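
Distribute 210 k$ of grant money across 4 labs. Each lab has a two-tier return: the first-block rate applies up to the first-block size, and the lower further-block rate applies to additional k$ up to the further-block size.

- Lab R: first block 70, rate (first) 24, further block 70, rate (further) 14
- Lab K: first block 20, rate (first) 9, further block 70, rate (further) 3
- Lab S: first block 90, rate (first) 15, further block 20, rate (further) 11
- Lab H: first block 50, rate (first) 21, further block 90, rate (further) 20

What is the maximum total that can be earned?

4530

Rank every tier by rate: Lab R/T1 24 > Lab H/T1 21 > Lab H/T2 20 > Lab S/T1 15 > Lab R/T2 14 > Lab S/T2 11 > Lab K/T1 9 > Lab K/T2 3.
Fill Lab R T1 block (70 at 24) — 140 left.
Lab H/T1 (21): +50 — 90 left.
Lab H T2 at 20: fill all 90 — 0 left.
Total = 24×70 + 21×50 + 20×90 = 4530.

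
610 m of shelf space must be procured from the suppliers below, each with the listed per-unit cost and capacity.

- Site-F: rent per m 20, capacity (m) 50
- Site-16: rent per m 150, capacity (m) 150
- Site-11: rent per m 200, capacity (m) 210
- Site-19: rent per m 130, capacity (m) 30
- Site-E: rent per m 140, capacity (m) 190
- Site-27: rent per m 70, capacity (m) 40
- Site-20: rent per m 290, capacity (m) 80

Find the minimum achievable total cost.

Cheapest first:
Take 50 from Site-F at 20 ; need 560 more.
Site-27 at 70: take all 40 m ; 520 still needed.
Take 30 from Site-19 at 130 ; need 490 more.
Take 190 from Site-E at 140 ; need 300 more.
Site-16 at 150: take all 150 m ; 150 still needed.
Site-11 at 200: take 150 of its 210 ; requirement met.
Site-20: unused.
Cost = 50×20 + 40×70 + 30×130 + 190×140 + 150×150 + 150×200 = 86800.

86800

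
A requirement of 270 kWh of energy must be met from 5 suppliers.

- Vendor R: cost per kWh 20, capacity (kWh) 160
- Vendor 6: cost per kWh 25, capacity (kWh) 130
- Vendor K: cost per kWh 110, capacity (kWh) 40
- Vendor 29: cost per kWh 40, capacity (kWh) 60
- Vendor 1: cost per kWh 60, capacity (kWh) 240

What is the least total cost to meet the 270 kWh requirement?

Fill from the cheapest supplier first.
Take 160 from Vendor R at 20 — need 110 more.
Take 110 from Vendor 6 at 25 to finish.
Vendor 29, Vendor 1, Vendor K: unused.
Cost = 160×20 + 110×25 = 5950.

5950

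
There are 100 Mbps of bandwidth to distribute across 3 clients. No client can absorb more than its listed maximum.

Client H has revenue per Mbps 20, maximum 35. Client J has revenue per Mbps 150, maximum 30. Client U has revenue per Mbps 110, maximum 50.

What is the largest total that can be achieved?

Rank by revenue per Mbps: Client J 150 > Client U 110 > Client H 20.
Client J: +30 to 30 (cap) ; 70 left.
Client U takes 50 to reach its cap of 50 ; 20 left.
Only 20 left; Client H takes them to reach 20.
Total = 20×20 + 150×30 + 110×50 = 10400.

10400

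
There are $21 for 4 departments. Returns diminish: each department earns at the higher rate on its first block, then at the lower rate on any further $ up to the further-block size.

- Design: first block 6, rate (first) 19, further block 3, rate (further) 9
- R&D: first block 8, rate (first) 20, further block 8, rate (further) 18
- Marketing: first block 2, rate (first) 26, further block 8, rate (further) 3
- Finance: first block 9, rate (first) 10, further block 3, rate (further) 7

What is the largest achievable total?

Order all 8 blocks by rate: Marketing/tier1 26 > R&D/tier1 20 > Design/tier1 19 > R&D/tier2 18 > Finance/tier1 10 > Design/tier2 9 > Finance/tier2 7 > Marketing/tier2 3.
Marketing/tier1 (26): +2 — 19 left.
Fill R&D tier1 block (8 at 20) — 11 left.
Design/tier1 (19): +6 — 5 left.
R&D tier2 at 18: only 5 left, fill 5.
Total = 26×2 + 20×8 + 19×6 + 18×5 = 416.

416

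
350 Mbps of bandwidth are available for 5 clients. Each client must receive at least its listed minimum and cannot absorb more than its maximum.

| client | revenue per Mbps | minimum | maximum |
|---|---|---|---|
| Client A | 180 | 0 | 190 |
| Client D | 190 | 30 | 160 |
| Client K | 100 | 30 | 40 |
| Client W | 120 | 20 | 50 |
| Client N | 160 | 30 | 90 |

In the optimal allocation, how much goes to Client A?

110

Meeting every minimum uses 0+30+30+20+30 = 110 Mbps, leaving 240.
Highest revenue per Mbps first: Client D 190 > Client A 180 > Client N 160 > Client W 120 > Client K 100.
Give Client D 130 more to hit its cap of 160 → 110 left.
Only 110 left; Client A takes them to reach 110.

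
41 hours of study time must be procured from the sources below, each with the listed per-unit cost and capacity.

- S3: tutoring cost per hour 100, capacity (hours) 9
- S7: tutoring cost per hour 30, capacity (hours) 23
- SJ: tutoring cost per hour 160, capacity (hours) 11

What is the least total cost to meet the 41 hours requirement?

Fill from the cheapest source first.
Take 23 from S7 at 30 — need 18 more.
S3 (100): use full 9 — 9 hours to go.
SJ (160): take the remaining 9 — done.
Cost = 23×30 + 9×100 + 9×160 = 3030.

3030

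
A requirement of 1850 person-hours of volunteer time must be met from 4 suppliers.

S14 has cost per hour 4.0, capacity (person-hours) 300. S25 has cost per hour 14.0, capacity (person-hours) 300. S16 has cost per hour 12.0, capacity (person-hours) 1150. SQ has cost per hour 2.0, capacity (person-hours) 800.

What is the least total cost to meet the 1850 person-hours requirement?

Use suppliers in increasing cost order.
Take 800 from SQ at 2.0 — need 1050 more.
S14 (4.0): use full 300 — 750 person-hours to go.
S16 at 12.0: take 750 of its 1150 — requirement met.
S25: unused.
Cost = 800×2.0 + 300×4.0 + 750×12.0 = 11800.

11800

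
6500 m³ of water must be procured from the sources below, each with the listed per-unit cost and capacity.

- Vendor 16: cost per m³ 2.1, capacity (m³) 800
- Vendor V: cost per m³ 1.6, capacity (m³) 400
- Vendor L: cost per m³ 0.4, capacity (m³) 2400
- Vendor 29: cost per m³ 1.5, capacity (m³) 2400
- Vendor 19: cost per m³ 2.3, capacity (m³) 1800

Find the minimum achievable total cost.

Use sources in increasing cost order.
Vendor L (0.4): use full 2400 — 4100 m³ to go.
Vendor 29 at 1.5: take all 2400 m³ — 1700 still needed.
Vendor V at 1.6: take all 400 m³ — 1300 still needed.
Take 800 from Vendor 16 at 2.1 — need 500 more.
Vendor 19 at 2.3: take 500 of its 1800 — requirement met.
Cost = 2400×0.4 + 2400×1.5 + 400×1.6 + 800×2.1 + 500×2.3 = 8030.

8030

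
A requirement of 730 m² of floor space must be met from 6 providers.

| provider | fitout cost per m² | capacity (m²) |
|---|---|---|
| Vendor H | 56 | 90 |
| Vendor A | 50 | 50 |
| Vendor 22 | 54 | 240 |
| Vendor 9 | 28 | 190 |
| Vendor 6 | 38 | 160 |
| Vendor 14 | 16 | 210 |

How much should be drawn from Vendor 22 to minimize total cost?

120

Use providers in increasing cost order.
Vendor 14 at 16: take all 210 m² — 520 still needed.
Take 190 from Vendor 9 at 28 — need 330 more.
Take 160 from Vendor 6 at 38 — need 170 more.
Vendor A at 50: take all 50 m² — 120 still needed.
Vendor 22 (54): take the remaining 120 — done.
Vendor H: unused.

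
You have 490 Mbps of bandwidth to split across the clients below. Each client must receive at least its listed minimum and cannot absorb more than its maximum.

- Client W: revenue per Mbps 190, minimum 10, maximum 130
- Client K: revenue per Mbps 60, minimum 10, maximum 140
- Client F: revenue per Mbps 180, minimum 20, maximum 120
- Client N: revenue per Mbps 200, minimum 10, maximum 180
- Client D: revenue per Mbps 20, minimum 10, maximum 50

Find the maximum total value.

Meeting every minimum uses 10+10+20+10+10 = 60 Mbps, leaving 430.
Rank by revenue per Mbps: Client N 200 > Client W 190 > Client F 180 > Client K 60 > Client D 20.
Client N takes 170 more to reach its cap of 180 ; 260 left.
Give Client W 120 more to hit its cap of 130 ; 140 left.
Client F takes 100 more to reach its cap of 120 ; 40 left.
Only 40 left; Client K takes them to reach 50.
Total = 190×130 + 60×50 + 180×120 + 200×180 + 20×10 = 85500.

85500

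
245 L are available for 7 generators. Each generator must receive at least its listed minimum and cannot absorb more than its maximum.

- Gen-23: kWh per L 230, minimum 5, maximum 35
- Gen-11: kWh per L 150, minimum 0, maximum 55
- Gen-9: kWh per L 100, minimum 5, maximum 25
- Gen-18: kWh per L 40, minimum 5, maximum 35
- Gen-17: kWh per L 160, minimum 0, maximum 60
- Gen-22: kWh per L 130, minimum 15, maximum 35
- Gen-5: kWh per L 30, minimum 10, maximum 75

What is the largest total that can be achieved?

Meeting every minimum uses 5+0+5+5+0+15+10 = 40 L, leaving 205.
Highest kWh per L first: Gen-23 230 > Gen-17 160 > Gen-11 150 > Gen-22 130 > Gen-9 100 > Gen-18 40 > Gen-5 30.
Give Gen-23 30 more to hit its cap of 35 → 175 left.
Give Gen-17 60 more to hit its cap of 60 → 115 left.
Gen-11 takes 55 more to reach its cap of 55 → 60 left.
Gen-22 takes 20 more to reach its cap of 35 → 40 left.
Gen-9 takes 20 more to reach its cap of 25 → 20 left.
Gen-18: +20 (room for 30) → 25. Pool exhausted.
Total = 230×35 + 150×55 + 100×25 + 40×25 + 160×60 + 130×35 + 30×10 = 34250.

34250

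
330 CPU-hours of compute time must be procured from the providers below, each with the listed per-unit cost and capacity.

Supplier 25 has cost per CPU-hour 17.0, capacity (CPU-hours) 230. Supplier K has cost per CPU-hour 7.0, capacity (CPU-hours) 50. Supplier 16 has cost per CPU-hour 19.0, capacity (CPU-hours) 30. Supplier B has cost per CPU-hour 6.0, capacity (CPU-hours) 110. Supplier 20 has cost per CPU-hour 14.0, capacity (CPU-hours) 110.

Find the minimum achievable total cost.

Cheapest first:
Take 110 from Supplier B at 6.0 ; need 220 more.
Supplier K at 7.0: take all 50 CPU-hours ; 170 still needed.
Supplier 20 (14.0): use full 110 ; 60 CPU-hours to go.
Supplier 25 (17.0): take the remaining 60 ; done.
Supplier 16: unused.
Cost = 110×6.0 + 50×7.0 + 110×14.0 + 60×17.0 = 3570.

3570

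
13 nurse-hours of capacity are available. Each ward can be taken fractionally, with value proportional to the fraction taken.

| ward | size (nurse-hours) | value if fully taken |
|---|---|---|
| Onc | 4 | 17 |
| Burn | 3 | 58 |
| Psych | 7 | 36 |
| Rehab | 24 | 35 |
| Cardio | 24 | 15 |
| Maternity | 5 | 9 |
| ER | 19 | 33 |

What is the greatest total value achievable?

Sort by value density: Burn 58/3≈19.3, Psych 36/7≈5.14, Onc 17/4≈4.25, Maternity 9/5≈1.8, ER 33/19≈1.74, Rehab 35/24≈1.46, Cardio 15/24≈0.625.
Burn: take in full, 3 nurse-hours for value 58 — 10 left.
Take all of Psych (7 nurse-hours, value 36) — 3 nurse-hours left.
Only 3 nurse-hours remain; take 3/4 of Onc for value 17×3/4 = 12.75.
Total value = 106.75.

106.75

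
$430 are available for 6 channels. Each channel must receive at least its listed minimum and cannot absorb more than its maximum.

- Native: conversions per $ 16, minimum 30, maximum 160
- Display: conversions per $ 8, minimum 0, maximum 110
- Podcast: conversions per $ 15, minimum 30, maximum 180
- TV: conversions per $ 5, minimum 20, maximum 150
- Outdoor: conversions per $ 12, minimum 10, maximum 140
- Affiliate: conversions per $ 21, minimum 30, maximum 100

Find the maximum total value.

6980

Meeting every minimum uses 30+0+30+20+10+30 = 120 $, leaving 310.
Order the channels by conversions per $: Affiliate 21 > Native 16 > Podcast 15 > Outdoor 12 > Display 8 > TV 5.
Affiliate takes 70 more to reach its cap of 100 → 240 left.
Give Native 130 more to hit its cap of 160 → 110 left.
Only 110 left; Podcast takes them to reach 140.
Total = 16×160 + 15×140 + 5×20 + 12×10 + 21×100 = 6980.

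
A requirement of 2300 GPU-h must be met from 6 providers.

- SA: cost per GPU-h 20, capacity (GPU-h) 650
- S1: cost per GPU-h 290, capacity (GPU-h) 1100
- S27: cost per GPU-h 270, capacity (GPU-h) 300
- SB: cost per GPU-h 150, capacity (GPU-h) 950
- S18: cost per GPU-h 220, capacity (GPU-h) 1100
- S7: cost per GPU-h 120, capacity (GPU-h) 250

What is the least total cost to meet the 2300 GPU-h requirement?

Use providers in increasing cost order.
SA at 20: take all 650 GPU-h — 1650 still needed.
Take 250 from S7 at 120 — need 1400 more.
Take 950 from SB at 150 — need 450 more.
Take 450 from S18 at 220 to finish.
S27, S1: unused.
Cost = 650×20 + 250×120 + 950×150 + 450×220 = 284500.

284500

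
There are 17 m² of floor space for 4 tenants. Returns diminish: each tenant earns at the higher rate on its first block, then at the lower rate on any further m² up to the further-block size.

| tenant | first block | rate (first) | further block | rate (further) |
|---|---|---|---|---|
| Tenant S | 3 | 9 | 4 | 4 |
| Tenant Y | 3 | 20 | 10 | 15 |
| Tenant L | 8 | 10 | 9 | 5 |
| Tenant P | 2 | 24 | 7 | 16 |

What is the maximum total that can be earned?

295

Rank every tier by rate: Tenant P/tier1 24 > Tenant Y/tier1 20 > Tenant P/tier2 16 > Tenant Y/tier2 15 > Tenant L/tier1 10 > Tenant S/tier1 9 > Tenant L/tier2 5 > Tenant S/tier2 4.
Tenant P/tier1 (24): +2 → 15 left.
Tenant Y tier1 at 20: fill all 3 → 12 left.
Tenant P tier2 at 16: fill all 7 → 5 left.
Tenant Y/tier2: +5 of 10 at 15; pool empty.
Total = 24×2 + 20×3 + 16×7 + 15×5 = 295.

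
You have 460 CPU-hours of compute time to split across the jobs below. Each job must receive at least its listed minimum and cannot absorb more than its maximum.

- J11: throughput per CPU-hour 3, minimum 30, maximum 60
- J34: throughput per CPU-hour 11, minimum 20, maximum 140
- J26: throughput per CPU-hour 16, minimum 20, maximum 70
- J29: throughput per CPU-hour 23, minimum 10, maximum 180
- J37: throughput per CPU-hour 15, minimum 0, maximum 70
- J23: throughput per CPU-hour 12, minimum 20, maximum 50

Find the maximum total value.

Meeting every minimum uses 30+20+20+10+0+20 = 100 CPU-hours, leaving 360.
Order the jobs by throughput per CPU-hour: J29 23 > J26 16 > J37 15 > J23 12 > J34 11 > J11 3.
J29 takes 170 more to reach its cap of 180 → 190 left.
Give J26 50 more to hit its cap of 70 → 140 left.
J37 takes 70 more to reach its cap of 70 → 70 left.
Give J23 30 more to hit its cap of 50 → 40 left.
Only 40 left; J34 takes them to reach 60.
Total = 3×30 + 11×60 + 16×70 + 23×180 + 15×70 + 12×50 = 7660.

7660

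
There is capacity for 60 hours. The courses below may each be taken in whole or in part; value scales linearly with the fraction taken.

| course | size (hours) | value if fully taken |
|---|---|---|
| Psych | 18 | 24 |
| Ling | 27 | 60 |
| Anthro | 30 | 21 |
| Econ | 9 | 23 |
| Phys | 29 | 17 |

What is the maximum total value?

111.2

Sort by value density: Econ 23/9≈2.56, Ling 60/27≈2.22, Psych 24/18≈1.33, Anthro 21/30≈0.7, Phys 17/29≈0.586.
Econ: take in full, 9 hours for value 23 → 51 left.
Ling: take in full, 27 hours for value 60 → 24 left.
Psych: take in full, 18 hours for value 24 → 6 left.
Fill the last 6 hours with part of Anthro: 6/30 of it earns 4.2.
Total value = 111.2.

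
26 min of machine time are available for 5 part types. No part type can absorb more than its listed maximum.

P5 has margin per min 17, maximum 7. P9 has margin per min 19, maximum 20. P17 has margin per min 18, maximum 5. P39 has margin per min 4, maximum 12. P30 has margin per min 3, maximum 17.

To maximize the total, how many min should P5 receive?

Rank by margin per min: P9 19 > P17 18 > P5 17 > P39 4 > P30 3.
Give P9 20 to hit its cap of 20 — 6 left.
P17: +5 to 5 (cap) — 1 left.
P5: +1 (room for 7) → 1. Pool exhausted.

1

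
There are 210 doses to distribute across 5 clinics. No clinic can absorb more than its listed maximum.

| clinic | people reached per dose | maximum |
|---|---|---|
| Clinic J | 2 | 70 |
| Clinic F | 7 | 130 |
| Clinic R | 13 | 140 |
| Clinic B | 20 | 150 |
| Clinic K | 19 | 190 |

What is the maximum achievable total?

Order the clinics by people reached per dose: Clinic B 20 > Clinic K 19 > Clinic R 13 > Clinic F 7 > Clinic J 2.
Clinic B takes 150 to reach its cap of 150 → 60 left.
Only 60 left; Clinic K takes them to reach 60.
Total = 20×150 + 19×60 = 4140.

4140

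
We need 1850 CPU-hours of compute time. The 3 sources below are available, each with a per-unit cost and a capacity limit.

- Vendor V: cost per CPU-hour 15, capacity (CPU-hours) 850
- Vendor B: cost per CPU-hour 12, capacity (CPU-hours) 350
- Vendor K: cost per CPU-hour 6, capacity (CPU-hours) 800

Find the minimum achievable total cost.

Cheapest first:
Vendor K (6): use full 800 — 1050 CPU-hours to go.
Take 350 from Vendor B at 12 — need 700 more.
Vendor V (15): take the remaining 700 — done.
Cost = 800×6 + 350×12 + 700×15 = 19500.

19500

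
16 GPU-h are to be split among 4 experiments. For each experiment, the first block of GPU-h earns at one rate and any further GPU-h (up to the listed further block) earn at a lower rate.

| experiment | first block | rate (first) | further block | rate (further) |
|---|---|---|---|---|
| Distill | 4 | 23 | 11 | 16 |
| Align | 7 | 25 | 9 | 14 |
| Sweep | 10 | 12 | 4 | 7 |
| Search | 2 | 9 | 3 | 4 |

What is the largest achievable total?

347

Treat each block as its own option and order by rate: Align/tier1 25 > Distill/tier1 23 > Distill/tier2 16 > Align/tier2 14 > Sweep/tier1 12 > Search/tier1 9 > Sweep/tier2 7 > Search/tier2 4.
Fill Align tier1 block (7 at 25) — 9 left.
Distill tier1 at 23: fill all 4 — 5 left.
Distill tier2 at 16: only 5 left, fill 5.
Total = 25×7 + 23×4 + 16×5 = 347.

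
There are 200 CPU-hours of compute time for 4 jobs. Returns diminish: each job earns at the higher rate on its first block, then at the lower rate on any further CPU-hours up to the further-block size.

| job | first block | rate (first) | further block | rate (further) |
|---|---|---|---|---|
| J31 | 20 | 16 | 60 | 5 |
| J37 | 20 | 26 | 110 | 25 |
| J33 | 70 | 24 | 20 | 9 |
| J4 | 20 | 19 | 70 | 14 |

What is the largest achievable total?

4950

Rank every tier by rate: J37/T1 26 > J37/T2 25 > J33/T1 24 > J4/T1 19 > J31/T1 16 > J4/T2 14 > J33/T2 9 > J31/T2 5.
J37/T1 (26): +20 — 180 left.
Fill J37 T2 block (110 at 25) — 70 left.
J33/T1 (24): +70 — 0 left.
Total = 26×20 + 25×110 + 24×70 = 4950.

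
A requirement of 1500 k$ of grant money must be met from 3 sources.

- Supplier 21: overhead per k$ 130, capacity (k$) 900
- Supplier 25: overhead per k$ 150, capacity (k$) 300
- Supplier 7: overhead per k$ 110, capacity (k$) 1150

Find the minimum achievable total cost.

Fill from the cheapest source first.
Take 1150 from Supplier 7 at 110 — need 350 more.
Take 350 from Supplier 21 at 130 to finish.
Supplier 25: unused.
Cost = 1150×110 + 350×130 = 172000.

172000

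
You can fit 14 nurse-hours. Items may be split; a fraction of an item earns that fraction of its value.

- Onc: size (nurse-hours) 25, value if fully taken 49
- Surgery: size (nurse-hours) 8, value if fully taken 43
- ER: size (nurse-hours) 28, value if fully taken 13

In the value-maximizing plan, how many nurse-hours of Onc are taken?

Rank by value-to-size ratio: Surgery 43/8≈5.38, Onc 49/25≈1.96, ER 13/28≈0.464.
Take all of Surgery (8 nurse-hours, value 43) → 6 nurse-hours left.
Fill the last 6 nurse-hours with part of Onc: 6/25 of it earns 11.76.

6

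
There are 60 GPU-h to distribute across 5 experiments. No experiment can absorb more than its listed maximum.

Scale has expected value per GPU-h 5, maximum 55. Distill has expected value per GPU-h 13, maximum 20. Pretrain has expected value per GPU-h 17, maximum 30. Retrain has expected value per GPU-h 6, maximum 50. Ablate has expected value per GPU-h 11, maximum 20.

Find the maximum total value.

Order the experiments by expected value per GPU-h: Pretrain 17 > Distill 13 > Ablate 11 > Retrain 6 > Scale 5.
Give Pretrain 30 to hit its cap of 30 — 30 left.
Give Distill 20 to hit its cap of 20 — 10 left.
Only 10 left; Ablate takes them to reach 10.
Total = 13×20 + 17×30 + 11×10 = 880.

880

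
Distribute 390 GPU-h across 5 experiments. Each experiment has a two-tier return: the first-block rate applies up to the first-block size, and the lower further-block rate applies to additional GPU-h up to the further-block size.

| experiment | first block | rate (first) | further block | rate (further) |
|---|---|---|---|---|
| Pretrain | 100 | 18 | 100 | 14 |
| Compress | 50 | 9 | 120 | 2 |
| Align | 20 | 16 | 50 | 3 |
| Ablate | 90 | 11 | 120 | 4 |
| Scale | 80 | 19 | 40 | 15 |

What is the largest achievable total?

6190

Rank every tier by rate: Scale/T1 19 > Pretrain/T1 18 > Align/T1 16 > Scale/T2 15 > Pretrain/T2 14 > Ablate/T1 11 > Compress/T1 9 > Ablate/T2 4 > Align/T2 3 > Compress/T2 2.
Fill Scale T1 block (80 at 19) ; 310 left.
Pretrain/T1 (18): +100 ; 210 left.
Fill Align T1 block (20 at 16) ; 190 left.
Fill Scale T2 block (40 at 15) ; 150 left.
Pretrain/T2 (14): +100 ; 50 left.
50 remain; put them into Ablate T1 at 11.
Total = 19×80 + 18×100 + 16×20 + 15×40 + 14×100 + 11×50 = 6190.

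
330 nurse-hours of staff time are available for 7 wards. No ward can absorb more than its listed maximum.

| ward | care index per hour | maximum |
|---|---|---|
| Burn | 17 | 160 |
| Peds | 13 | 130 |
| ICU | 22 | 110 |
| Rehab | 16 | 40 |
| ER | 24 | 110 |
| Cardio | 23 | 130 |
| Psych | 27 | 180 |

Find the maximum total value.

Order the wards by care index per hour: Psych 27 > ER 24 > Cardio 23 > ICU 22 > Burn 17 > Rehab 16 > Peds 13.
Psych takes 180 to reach its cap of 180 → 150 left.
Give ER 110 to hit its cap of 110 → 40 left.
Cardio: +40 (room for 130) → 40. Pool exhausted.
Total = 24×110 + 23×40 + 27×180 = 8420.

8420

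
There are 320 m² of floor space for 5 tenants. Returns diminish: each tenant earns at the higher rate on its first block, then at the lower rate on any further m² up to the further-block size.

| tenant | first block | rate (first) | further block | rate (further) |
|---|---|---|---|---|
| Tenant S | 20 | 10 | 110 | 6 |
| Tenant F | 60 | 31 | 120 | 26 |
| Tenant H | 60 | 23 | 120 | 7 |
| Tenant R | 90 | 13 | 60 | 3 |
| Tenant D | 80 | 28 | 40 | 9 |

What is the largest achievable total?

8600

Rank every tier by rate: Tenant F/first 31 > Tenant D/first 28 > Tenant F/second 26 > Tenant H/first 23 > Tenant R/first 13 > Tenant S/first 10 > Tenant D/second 9 > Tenant H/second 7 > Tenant S/second 6 > Tenant R/second 3.
Tenant F/first (31): +60 — 260 left.
Fill Tenant D first block (80 at 28) — 180 left.
Tenant F second at 26: fill all 120 — 60 left.
Tenant H/first (23): +60 — 0 left.
Total = 31×60 + 28×80 + 26×120 + 23×60 = 8600.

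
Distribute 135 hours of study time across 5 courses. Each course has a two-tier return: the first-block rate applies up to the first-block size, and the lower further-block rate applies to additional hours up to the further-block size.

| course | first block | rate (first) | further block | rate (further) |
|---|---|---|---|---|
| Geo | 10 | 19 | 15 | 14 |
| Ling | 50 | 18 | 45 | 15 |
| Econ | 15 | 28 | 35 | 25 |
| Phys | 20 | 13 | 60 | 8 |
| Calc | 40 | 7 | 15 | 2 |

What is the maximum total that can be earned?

2760

Rank every tier by rate: Econ/tier1 28 > Econ/tier2 25 > Geo/tier1 19 > Ling/tier1 18 > Ling/tier2 15 > Geo/tier2 14 > Phys/tier1 13 > Phys/tier2 8 > Calc/tier1 7 > Calc/tier2 2.
Econ/tier1 (28): +15 — 120 left.
Econ/tier2 (25): +35 — 85 left.
Fill Geo tier1 block (10 at 19) — 75 left.
Fill Ling tier1 block (50 at 18) — 25 left.
Ling/tier2: +25 of 45 at 15; pool empty.
Total = 28×15 + 25×35 + 19×10 + 18×50 + 15×25 = 2760.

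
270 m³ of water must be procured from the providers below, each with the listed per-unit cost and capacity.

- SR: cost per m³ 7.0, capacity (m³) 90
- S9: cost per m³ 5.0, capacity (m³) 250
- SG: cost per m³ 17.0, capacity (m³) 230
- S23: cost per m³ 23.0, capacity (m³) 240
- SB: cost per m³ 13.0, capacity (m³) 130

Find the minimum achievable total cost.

1390

Cheapest first:
S9 at 5.0: take all 250 m³ — 20 still needed.
SR (7.0): take the remaining 20 — done.
SB, SG, S23: unused.
Cost = 250×5.0 + 20×7.0 = 1390.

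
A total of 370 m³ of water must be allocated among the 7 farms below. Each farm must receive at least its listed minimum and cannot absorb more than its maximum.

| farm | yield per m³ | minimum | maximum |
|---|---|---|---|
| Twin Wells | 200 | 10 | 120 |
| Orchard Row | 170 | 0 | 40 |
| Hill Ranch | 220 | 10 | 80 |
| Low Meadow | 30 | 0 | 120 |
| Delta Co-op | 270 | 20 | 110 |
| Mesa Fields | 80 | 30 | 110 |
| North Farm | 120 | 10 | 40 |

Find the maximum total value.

Meeting every minimum uses 10+0+10+0+20+30+10 = 80 m³, leaving 290.
Highest yield per m³ first: Delta Co-op 270 > Hill Ranch 220 > Twin Wells 200 > Orchard Row 170 > North Farm 120 > Mesa Fields 80 > Low Meadow 30.
Delta Co-op takes 90 more to reach its cap of 110 ; 200 left.
Hill Ranch: +70 to 80 (cap) ; 130 left.
Twin Wells takes 110 more to reach its cap of 120 ; 20 left.
Only 20 left; Orchard Row takes them to reach 20.
Total = 200×120 + 170×20 + 220×80 + 270×110 + 80×30 + 120×10 = 78300.

78300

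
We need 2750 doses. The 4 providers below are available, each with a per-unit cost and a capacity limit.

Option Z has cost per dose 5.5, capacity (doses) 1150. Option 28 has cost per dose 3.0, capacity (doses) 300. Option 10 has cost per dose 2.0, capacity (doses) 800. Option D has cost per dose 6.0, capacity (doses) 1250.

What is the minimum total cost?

11825

Cheapest first:
Option 10 at 2.0: take all 800 doses ; 1950 still needed.
Option 28 at 3.0: take all 300 doses ; 1650 still needed.
Option Z (5.5): use full 1150 ; 500 doses to go.
Option D at 6.0: take 500 of its 1250 ; requirement met.
Cost = 800×2.0 + 300×3.0 + 1150×5.5 + 500×6.0 = 11825.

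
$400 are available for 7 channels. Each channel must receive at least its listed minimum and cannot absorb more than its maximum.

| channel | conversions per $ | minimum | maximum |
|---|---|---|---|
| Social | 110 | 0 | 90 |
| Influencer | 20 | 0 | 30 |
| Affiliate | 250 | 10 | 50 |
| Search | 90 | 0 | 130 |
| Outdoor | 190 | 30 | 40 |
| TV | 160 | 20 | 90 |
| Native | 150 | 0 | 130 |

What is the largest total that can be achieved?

Meeting every minimum uses 0+0+10+0+30+20+0 = 60 $, leaving 340.
Rank by conversions per $: Affiliate 250 > Outdoor 190 > TV 160 > Native 150 > Social 110 > Search 90 > Influencer 20.
Give Affiliate 40 more to hit its cap of 50 — 300 left.
Give Outdoor 10 more to hit its cap of 40 — 290 left.
TV: +70 to 90 (cap) — 220 left.
Give Native 130 more to hit its cap of 130 — 90 left.
Give Social 90 more to hit its cap of 90 — 0 left.
Total = 110×90 + 250×50 + 190×40 + 160×90 + 150×130 = 63900.

63900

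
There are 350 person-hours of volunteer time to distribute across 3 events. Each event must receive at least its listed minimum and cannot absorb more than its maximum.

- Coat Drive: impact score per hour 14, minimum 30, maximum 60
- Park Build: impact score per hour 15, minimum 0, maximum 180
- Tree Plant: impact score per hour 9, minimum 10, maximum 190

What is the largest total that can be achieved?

4530

Meeting every minimum uses 30+0+10 = 40 person-hours, leaving 310.
Highest impact score per hour first: Park Build 15 > Coat Drive 14 > Tree Plant 9.
Park Build takes 180 more to reach its cap of 180 — 130 left.
Coat Drive: +30 to 60 (cap) — 100 left.
Tree Plant has room for 180 more but only 100 remain, so it gets 110.
Total = 14×60 + 15×180 + 9×110 = 4530.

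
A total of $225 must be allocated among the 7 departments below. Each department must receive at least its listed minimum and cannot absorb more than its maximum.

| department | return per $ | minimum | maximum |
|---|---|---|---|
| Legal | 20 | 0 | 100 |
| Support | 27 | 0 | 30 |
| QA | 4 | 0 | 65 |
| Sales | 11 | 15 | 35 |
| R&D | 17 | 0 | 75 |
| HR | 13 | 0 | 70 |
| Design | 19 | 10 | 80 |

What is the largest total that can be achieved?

Meeting every minimum uses 0+0+0+15+0+0+10 = 25 $, leaving 200.
Order the departments by return per $: Support 27 > Legal 20 > Design 19 > R&D 17 > HR 13 > Sales 11 > QA 4.
Support: +30 to 30 (cap) → 170 left.
Legal: +100 to 100 (cap) → 70 left.
Design: +70 to 80 (cap) → 0 left.
Total = 20×100 + 27×30 + 11×15 + 19×80 = 4495.

4495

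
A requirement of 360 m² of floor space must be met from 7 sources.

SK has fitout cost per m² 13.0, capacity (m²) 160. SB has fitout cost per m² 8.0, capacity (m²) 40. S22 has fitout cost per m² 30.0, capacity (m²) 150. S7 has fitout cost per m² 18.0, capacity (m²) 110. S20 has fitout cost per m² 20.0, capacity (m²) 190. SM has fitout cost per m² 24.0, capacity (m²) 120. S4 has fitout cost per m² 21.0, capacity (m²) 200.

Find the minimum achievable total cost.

Cheapest first:
Take 40 from SB at 8.0 → need 320 more.
Take 160 from SK at 13.0 → need 160 more.
S7 (18.0): use full 110 → 50 m² to go.
S20 at 20.0: take 50 of its 190 → requirement met.
S4, SM, S22: unused.
Cost = 40×8.0 + 160×13.0 + 110×18.0 + 50×20.0 = 5380.

5380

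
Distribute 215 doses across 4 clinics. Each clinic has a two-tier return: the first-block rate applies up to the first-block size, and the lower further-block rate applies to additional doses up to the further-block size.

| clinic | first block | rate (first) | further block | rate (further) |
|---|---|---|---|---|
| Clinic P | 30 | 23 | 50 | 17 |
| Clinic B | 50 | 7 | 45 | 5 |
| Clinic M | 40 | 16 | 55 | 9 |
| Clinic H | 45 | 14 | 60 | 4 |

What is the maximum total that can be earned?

3260

Treat each block as its own option and order by rate: Clinic P/tier1 23 > Clinic P/tier2 17 > Clinic M/tier1 16 > Clinic H/tier1 14 > Clinic M/tier2 9 > Clinic B/tier1 7 > Clinic B/tier2 5 > Clinic H/tier2 4.
Clinic P tier1 at 23: fill all 30 → 185 left.
Fill Clinic P tier2 block (50 at 17) → 135 left.
Clinic M tier1 at 16: fill all 40 → 95 left.
Fill Clinic H tier1 block (45 at 14) → 50 left.
50 remain; put them into Clinic M tier2 at 9.
Total = 23×30 + 17×50 + 16×40 + 14×45 + 9×50 = 3260.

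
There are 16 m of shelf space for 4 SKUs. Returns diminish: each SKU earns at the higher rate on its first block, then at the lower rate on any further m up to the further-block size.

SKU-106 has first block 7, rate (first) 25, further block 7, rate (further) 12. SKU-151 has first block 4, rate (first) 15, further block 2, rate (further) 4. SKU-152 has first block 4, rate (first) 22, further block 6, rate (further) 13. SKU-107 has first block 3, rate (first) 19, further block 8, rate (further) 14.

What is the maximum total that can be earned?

Rank every tier by rate: SKU-106/tier1 25 > SKU-152/tier1 22 > SKU-107/tier1 19 > SKU-151/tier1 15 > SKU-107/tier2 14 > SKU-152/tier2 13 > SKU-106/tier2 12 > SKU-151/tier2 4.
SKU-106 tier1 at 25: fill all 7 → 9 left.
Fill SKU-152 tier1 block (4 at 22) → 5 left.
Fill SKU-107 tier1 block (3 at 19) → 2 left.
SKU-151/tier1: +2 of 4 at 15; pool empty.
Total = 25×7 + 22×4 + 19×3 + 15×2 = 350.

350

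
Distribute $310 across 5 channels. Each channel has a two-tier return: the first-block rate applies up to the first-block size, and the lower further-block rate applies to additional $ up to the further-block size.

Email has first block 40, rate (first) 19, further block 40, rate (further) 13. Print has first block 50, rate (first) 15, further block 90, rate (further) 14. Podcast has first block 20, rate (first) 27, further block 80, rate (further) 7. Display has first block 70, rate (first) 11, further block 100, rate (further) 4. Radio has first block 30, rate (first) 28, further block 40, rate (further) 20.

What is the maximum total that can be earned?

5470

Order all 10 blocks by rate: Radio/T1 28 > Podcast/T1 27 > Radio/T2 20 > Email/T1 19 > Print/T1 15 > Print/T2 14 > Email/T2 13 > Display/T1 11 > Podcast/T2 7 > Display/T2 4.
Radio T1 at 28: fill all 30 — 280 left.
Podcast T1 at 27: fill all 20 — 260 left.
Radio/T2 (20): +40 — 220 left.
Email/T1 (19): +40 — 180 left.
Print T1 at 15: fill all 50 — 130 left.
Print T2 at 14: fill all 90 — 40 left.
Fill Email T2 block (40 at 13) — 0 left.
Total = 28×30 + 27×20 + 20×40 + 19×40 + 15×50 + 14×90 + 13×40 = 5470.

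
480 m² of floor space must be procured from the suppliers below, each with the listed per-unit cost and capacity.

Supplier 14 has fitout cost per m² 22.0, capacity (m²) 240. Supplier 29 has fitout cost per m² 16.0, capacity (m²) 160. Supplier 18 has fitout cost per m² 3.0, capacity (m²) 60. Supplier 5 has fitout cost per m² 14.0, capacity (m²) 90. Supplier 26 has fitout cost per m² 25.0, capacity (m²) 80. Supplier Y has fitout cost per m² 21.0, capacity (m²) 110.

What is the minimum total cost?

Fill from the cheapest supplier first.
Supplier 18 at 3.0: take all 60 m² — 420 still needed.
Take 90 from Supplier 5 at 14.0 — need 330 more.
Supplier 29 (16.0): use full 160 — 170 m² to go.
Supplier Y (21.0): use full 110 — 60 m² to go.
Supplier 14 (22.0): take the remaining 60 — done.
Supplier 26: unused.
Cost = 60×3.0 + 90×14.0 + 160×16.0 + 110×21.0 + 60×22.0 = 7630.

7630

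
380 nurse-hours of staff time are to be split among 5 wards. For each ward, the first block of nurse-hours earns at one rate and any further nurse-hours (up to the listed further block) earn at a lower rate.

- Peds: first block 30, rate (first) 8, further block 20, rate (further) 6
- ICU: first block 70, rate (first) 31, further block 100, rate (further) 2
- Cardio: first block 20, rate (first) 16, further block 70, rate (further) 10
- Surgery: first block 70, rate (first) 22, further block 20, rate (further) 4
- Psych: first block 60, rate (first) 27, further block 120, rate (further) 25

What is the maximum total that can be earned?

Order all 10 blocks by rate: ICU/tier1 31 > Psych/tier1 27 > Psych/tier2 25 > Surgery/tier1 22 > Cardio/tier1 16 > Cardio/tier2 10 > Peds/tier1 8 > Peds/tier2 6 > Surgery/tier2 4 > ICU/tier2 2.
ICU/tier1 (31): +70 — 310 left.
Psych/tier1 (27): +60 — 250 left.
Fill Psych tier2 block (120 at 25) — 130 left.
Surgery/tier1 (22): +70 — 60 left.
Fill Cardio tier1 block (20 at 16) — 40 left.
40 remain; put them into Cardio tier2 at 10.
Total = 31×70 + 27×60 + 25×120 + 22×70 + 16×20 + 10×40 = 9050.

9050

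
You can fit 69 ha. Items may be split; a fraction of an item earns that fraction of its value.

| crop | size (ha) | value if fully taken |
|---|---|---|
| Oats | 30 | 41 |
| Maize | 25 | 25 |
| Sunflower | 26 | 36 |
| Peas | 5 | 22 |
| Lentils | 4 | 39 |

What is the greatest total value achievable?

142

Sort by value density: Lentils 39/4≈9.75, Peas 22/5≈4.4, Sunflower 36/26≈1.38, Oats 41/30≈1.37, Maize 25/25≈1.
Lentils: take in full, 4 ha for value 39 → 65 left.
Peas: take in full, 5 ha for value 22 → 60 left.
Sunflower: take in full, 26 ha for value 36 → 34 left.
Take all of Oats (30 ha, value 41) → 4 ha left.
4 ha left: a 4/25 share of Maize gives 25×4/25 = 4.
Total value = 142.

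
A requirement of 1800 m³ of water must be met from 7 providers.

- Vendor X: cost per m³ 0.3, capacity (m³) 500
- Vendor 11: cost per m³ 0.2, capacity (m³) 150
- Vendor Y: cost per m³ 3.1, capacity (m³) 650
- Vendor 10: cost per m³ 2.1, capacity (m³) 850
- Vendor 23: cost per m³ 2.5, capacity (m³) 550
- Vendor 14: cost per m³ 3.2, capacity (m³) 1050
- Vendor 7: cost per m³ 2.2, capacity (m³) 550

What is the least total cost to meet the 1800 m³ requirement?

2625

Use providers in increasing cost order.
Vendor 11 (0.2): use full 150 ; 1650 m³ to go.
Vendor X (0.3): use full 500 ; 1150 m³ to go.
Take 850 from Vendor 10 at 2.1 ; need 300 more.
Vendor 7 at 2.2: take 300 of its 550 ; requirement met.
Vendor 23, Vendor Y, Vendor 14: unused.
Cost = 150×0.2 + 500×0.3 + 850×2.1 + 300×2.2 = 2625.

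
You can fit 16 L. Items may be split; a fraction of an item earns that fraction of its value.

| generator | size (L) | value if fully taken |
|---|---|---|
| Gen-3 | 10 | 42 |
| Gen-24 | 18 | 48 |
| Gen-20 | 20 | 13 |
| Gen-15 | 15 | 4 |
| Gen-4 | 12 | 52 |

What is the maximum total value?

68.8

Rank by value-to-size ratio: Gen-4 52/12≈4.33, Gen-3 42/10≈4.2, Gen-24 48/18≈2.67, Gen-20 13/20≈0.65, Gen-15 4/15≈0.267.
All 12 L of Gen-4 fit (value 52) — 4 remain.
Fill the last 4 L with part of Gen-3: 4/10 of it earns 16.8.
Total value = 68.8.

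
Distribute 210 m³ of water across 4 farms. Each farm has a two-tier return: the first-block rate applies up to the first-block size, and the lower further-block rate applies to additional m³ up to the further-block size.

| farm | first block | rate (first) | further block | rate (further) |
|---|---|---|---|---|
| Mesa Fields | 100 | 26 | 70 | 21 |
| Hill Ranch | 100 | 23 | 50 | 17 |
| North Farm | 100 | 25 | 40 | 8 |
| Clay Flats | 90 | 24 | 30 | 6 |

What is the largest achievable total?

5340

Rank every tier by rate: Mesa Fields/first 26 > North Farm/first 25 > Clay Flats/first 24 > Hill Ranch/first 23 > Mesa Fields/second 21 > Hill Ranch/second 17 > North Farm/second 8 > Clay Flats/second 6.
Fill Mesa Fields first block (100 at 26) → 110 left.
North Farm/first (25): +100 → 10 left.
Clay Flats/first: +10 of 90 at 24; pool empty.
Total = 26×100 + 25×100 + 24×10 = 5340.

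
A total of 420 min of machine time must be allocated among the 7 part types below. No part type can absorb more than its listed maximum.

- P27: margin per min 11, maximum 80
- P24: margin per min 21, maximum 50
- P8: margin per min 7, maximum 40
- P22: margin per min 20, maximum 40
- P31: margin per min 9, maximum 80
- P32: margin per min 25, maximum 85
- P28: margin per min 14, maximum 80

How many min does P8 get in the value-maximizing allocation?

5

Order the part types by margin per min: P32 25 > P24 21 > P22 20 > P28 14 > P27 11 > P31 9 > P8 7.
P32: +85 to 85 (cap) — 335 left.
Give P24 50 to hit its cap of 50 — 285 left.
Give P22 40 to hit its cap of 40 — 245 left.
P28 takes 80 to reach its cap of 80 — 165 left.
P27: +80 to 80 (cap) — 85 left.
P31: +80 to 80 (cap) — 5 left.
P8: +5 (room for 40) → 5. Pool exhausted.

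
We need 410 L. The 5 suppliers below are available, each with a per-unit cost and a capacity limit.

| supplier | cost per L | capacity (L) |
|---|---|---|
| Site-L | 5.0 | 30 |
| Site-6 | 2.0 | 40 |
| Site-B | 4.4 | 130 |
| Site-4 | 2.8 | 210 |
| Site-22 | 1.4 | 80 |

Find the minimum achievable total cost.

Fill from the cheapest supplier first.
Site-22 (1.4): use full 80 → 330 L to go.
Site-6 at 2.0: take all 40 L → 290 still needed.
Take 210 from Site-4 at 2.8 → need 80 more.
Take 80 from Site-B at 4.4 to finish.
Site-L: unused.
Cost = 80×1.4 + 40×2.0 + 210×2.8 + 80×4.4 = 1132.

1132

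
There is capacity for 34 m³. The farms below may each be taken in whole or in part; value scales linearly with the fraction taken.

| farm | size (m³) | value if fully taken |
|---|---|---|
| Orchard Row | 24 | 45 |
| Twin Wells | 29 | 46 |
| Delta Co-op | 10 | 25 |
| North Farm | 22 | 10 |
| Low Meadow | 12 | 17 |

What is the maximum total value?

70

Best value per unit of size first: Delta Co-op 25/10≈2.5, Orchard Row 45/24≈1.88, Twin Wells 46/29≈1.59, Low Meadow 17/12≈1.42, North Farm 10/22≈0.455.
Take all of Delta Co-op (10 m³, value 25) → 24 m³ left.
Orchard Row: take in full, 24 m³ for value 45 → 0 left.
Total value = 70.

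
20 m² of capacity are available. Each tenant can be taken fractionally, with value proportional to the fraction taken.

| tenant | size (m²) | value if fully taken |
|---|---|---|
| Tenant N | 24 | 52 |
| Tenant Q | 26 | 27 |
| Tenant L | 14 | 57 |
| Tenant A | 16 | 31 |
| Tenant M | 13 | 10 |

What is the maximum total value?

70

Best value per unit of size first: Tenant L 57/14≈4.07, Tenant N 52/24≈2.17, Tenant A 31/16≈1.94, Tenant Q 27/26≈1.04, Tenant M 10/13≈0.769.
All 14 m² of Tenant L fit (value 57) — 6 remain.
Only 6 m² remain; take 6/24 of Tenant N for value 52×6/24 = 13.
Total value = 70.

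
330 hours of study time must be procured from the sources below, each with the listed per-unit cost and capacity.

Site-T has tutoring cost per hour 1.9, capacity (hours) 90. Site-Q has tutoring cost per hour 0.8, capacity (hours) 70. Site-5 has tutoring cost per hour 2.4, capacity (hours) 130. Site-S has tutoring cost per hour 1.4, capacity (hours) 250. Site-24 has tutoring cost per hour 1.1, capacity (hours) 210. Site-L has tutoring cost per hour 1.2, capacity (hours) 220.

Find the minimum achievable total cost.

347

Fill from the cheapest source first.
Site-Q (0.8): use full 70 — 260 hours to go.
Site-24 at 1.1: take all 210 hours — 50 still needed.
Site-L (1.2): take the remaining 50 — done.
Site-S, Site-T, Site-5: unused.
Cost = 70×0.8 + 210×1.1 + 50×1.2 = 347.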